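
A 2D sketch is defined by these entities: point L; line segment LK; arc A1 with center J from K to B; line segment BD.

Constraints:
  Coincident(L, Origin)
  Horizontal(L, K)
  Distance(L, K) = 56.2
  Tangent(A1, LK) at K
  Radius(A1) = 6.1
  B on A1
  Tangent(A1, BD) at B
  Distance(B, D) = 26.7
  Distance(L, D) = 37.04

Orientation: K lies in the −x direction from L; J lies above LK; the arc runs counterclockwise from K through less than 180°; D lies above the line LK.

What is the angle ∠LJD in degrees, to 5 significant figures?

33.778°

L is at the origin; L and K share the same y with |LK| = 56.2 and K on the −x side, so K = (-56.200, 0.0000). The tangent condition forces JK to be normal to LK, so J = K + (0, 6.1) = (-56.200, 6.1000). Since JB ⟂ BD (tangency), |JD| = √(6.1² + 26.7²) = 27.388 regardless of where B sits on A1. So D lies on both circle(L, 37.04) and circle(J, 27.388); the above-LK intersection is D = (-31.925, 18.782). B is the foot of the tangent from D: B = (-52.242, 1.4583).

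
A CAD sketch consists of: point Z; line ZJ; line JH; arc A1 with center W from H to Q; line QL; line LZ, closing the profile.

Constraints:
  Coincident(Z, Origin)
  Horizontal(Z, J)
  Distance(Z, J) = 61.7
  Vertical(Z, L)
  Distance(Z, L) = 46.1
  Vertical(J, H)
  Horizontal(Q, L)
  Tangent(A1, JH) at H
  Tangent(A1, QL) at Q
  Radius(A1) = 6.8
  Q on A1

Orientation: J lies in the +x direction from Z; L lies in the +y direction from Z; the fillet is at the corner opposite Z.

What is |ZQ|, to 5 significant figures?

71.688

Z is at the origin; ZJ is horizontal with |ZJ| = 61.7 and J on the +x side, so J = (61.700, 0.0000). ZL is vertical with |ZL| = 46.1 and L on the +y side, so L = (0.0000, 46.100). The virtual corner opposite Z is at (61.700, 46.100). The tangent condition forces WH to be normal to JH and tangency of A1 to QL means the radius WQ is perpendicular to QL, with radius 6.8, so the center W sits 6.8 in from both sides at W = (54.900, 39.300). That places the tangent points at H = (61.700, 39.300) on JH and Q = (54.900, 46.100) on QL. Then |ZQ| = |Q − Z| = 71.688.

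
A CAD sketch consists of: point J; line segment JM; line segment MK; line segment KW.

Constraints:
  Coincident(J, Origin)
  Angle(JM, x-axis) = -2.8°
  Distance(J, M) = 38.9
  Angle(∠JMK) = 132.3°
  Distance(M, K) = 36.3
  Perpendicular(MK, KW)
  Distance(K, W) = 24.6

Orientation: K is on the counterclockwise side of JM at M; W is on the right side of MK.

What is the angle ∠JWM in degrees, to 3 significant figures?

6.38°

∠JMK = 132.3°, so MK runs at -2.8° + (180° − 132.3°) = 44.9° from the x-axis; with |MK| = 36.3, K = M + 36.3·(cos 44.9°, sin 44.9°) = (64.6, 23.7). MK ⟂ KW; with |KW| = 24.6 on the right of MK, W = K + 24.6·(0.706, -0.708) = (81.9, 6.30). Then cos ∠JWM = WJ·WM / (|WJ||WM|), giving 6.38°.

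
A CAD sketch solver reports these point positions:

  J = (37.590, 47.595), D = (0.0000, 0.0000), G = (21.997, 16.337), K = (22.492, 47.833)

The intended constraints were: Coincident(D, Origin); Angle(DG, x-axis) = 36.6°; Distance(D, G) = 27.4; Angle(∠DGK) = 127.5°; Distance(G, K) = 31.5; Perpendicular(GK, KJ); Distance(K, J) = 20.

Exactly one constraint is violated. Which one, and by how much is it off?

Distance(K, J) = 20 — off by 4.90.

D = (0.00, 0.00) ✓; DG at 36.60° ✓; |DG| = 27.40 ✓; ∠DGK = 127.5° ✓; |GK| = 31.50 ✓; ∠(GK, KJ) = 90.00° ✓; |KJ| = 15.10 ✗.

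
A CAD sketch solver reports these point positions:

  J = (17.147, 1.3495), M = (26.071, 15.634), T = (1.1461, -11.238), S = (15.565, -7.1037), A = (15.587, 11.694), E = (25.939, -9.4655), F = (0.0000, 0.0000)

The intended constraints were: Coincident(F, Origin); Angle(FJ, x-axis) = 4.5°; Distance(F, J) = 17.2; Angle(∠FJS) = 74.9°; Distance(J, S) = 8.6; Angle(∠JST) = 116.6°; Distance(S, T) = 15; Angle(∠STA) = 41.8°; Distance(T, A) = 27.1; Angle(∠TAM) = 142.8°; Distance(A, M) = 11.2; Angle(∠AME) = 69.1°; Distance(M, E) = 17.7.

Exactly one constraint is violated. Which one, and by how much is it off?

Distance(M, E) = 17.7 — off by 7.40.

F = (0.00, 0.00) ✓; FJ at 4.500° ✓; |FJ| = 17.20 ✓; ∠FJS = 74.90° ✓; |JS| = 8.600 ✓; ∠JST = 116.6° ✓; |ST| = 15.00 ✓; ∠STA = 41.80° ✓; |TA| = 27.10 ✓; ∠TAM = 142.8° ✓; |AM| = 11.20 ✓; ∠AME = 69.10° ✓; |ME| = 25.10 ✗.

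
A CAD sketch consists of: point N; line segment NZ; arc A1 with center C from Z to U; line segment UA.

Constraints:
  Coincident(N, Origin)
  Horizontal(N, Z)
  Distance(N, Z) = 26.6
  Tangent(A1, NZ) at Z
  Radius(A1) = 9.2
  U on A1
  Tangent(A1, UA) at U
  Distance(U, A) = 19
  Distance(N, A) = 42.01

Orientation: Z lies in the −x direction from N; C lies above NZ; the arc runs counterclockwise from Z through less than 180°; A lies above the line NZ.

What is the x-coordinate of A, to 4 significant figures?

-29.26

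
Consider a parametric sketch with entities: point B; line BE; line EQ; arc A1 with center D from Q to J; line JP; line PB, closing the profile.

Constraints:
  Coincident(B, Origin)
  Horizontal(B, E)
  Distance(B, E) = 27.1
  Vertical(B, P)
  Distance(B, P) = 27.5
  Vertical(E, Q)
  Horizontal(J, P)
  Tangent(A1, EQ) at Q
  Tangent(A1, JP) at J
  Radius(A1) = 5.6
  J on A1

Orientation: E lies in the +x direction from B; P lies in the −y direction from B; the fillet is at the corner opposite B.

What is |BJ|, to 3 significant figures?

34.9

The virtual corner opposite B is at (27.1, -27.5). A1 meets EQ tangentially, so DQ is at right angles to EQ and the tangent condition forces DJ to be normal to JP, with radius 5.6, so the center D sits 5.6 in from both sides at D = (21.5, -21.9). That places the tangent points at Q = (27.1, -21.9) on EQ and J = (21.5, -27.5) on JP. Then |BJ| = |J − B| = 34.9.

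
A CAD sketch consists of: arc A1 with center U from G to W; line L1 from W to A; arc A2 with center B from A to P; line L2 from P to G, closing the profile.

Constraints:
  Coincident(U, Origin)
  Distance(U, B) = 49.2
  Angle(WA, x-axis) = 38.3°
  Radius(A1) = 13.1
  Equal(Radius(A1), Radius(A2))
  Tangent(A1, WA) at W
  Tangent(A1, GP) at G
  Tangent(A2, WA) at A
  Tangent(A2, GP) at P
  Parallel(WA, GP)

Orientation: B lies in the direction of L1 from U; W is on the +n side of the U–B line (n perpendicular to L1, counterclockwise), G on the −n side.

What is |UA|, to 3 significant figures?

50.9

Tangency of A1 to both parallel lines with radius 13.1 puts W and G at U ± 13.1·n: W = (-8.12, 10.3), G = (8.12, -10.3). Equal radii place A and P the same way about B: A = B + 13.1·n = (30.5, 40.8), P = B − 13.1·n = (46.7, 20.2). Then |UA| = |A − U| = 50.9.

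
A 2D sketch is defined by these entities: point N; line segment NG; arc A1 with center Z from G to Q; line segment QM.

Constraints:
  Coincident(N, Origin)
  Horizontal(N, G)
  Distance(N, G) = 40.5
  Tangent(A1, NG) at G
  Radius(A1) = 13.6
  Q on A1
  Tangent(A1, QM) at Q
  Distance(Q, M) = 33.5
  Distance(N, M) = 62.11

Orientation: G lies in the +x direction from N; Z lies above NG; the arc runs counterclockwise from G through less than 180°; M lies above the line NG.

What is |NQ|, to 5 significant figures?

56.209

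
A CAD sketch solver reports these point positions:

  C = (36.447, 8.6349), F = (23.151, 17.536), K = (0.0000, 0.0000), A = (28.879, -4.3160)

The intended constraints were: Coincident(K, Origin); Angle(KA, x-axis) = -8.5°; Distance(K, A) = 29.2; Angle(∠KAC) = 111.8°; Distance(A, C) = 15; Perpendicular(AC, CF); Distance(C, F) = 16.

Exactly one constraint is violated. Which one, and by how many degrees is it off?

Perpendicular(AC, CF) — off by 3.50°.

K = (0.00, 0.00) ✓; KA at -8.500° ✓; |KA| = 29.20 ✓; ∠KAC = 111.8° ✓; |AC| = 15.00 ✓; ∠(AC, CF) = 86.50° ✗; |CF| = 16.00 ✓.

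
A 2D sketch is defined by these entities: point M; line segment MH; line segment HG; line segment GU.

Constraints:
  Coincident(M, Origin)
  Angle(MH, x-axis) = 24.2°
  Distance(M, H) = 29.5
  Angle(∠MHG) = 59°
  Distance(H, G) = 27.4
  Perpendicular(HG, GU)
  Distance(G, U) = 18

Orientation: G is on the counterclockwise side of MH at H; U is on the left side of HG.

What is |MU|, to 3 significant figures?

14.2

M is at the origin; MH runs at 24.2° with length 29.5, so H = 29.5·(cos 24.2°, sin 24.2°) = (26.9, 12.1). ∠MHG = 59.0°, so HG runs at 24.2° + (180° − 59.0°) = 145° from the x-axis; with |HG| = 27.4, G = H + 27.4·(cos 145°, sin 145°) = (4.41, 27.7). HG is perpendicular to GU; with |GU| = 18.0 on the left of HG, U = G + 18.0·(-0.571, -0.821) = (-5.86, 12.9). Then |MU| = |U − M| = 14.2.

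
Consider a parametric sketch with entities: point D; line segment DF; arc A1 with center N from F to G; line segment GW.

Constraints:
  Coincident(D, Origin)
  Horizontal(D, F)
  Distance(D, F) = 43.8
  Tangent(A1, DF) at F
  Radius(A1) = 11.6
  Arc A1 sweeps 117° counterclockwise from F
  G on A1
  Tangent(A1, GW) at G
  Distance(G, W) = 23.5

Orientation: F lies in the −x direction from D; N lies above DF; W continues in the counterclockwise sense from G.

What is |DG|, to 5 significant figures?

37.474

The tangent condition forces NF to be normal to DF, so N = F + (0, 11.6) = (-43.800, 11.600). On A1, F sits at bearing -90° from N; a 117° counterclockwise sweep puts G at bearing 27°, so G = N + 11.6·(cos 27°, sin 27°) = (-33.464, 16.866). Then |DG| = |G − D| = 37.474.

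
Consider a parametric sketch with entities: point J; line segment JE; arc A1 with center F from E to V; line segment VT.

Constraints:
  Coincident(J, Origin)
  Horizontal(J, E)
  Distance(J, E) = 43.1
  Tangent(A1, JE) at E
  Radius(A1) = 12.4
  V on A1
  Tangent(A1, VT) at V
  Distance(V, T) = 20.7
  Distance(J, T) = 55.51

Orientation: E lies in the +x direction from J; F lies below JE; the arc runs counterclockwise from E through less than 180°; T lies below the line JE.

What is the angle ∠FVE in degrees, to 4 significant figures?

31.05°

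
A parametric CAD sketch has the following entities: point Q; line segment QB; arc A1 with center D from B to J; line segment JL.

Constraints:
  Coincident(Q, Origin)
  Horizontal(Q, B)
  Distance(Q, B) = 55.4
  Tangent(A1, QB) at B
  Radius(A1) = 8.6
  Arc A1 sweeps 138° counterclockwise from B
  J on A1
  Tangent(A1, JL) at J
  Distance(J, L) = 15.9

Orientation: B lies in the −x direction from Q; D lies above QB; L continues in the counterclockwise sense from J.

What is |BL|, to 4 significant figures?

26.34

On A1, B sits at bearing -90° from D; a 138° counterclockwise sweep puts J at bearing 48°, so J = D + 8.6·(cos 48°, sin 48°) = (-49.65, 14.99). Tangency of A1 to JL means the radius DJ is perpendicular to JL, so JL runs along (−sin 48°, cos 48°); with |JL| = 15.9, L = (-61.46, 25.63). Then |BL| = |L − B| = 26.34.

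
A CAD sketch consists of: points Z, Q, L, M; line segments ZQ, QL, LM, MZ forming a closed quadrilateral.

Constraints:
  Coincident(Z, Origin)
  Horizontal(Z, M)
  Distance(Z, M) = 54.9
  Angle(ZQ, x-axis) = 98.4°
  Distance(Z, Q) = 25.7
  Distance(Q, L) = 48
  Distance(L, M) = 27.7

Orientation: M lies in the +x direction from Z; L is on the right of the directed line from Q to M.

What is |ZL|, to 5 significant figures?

30.539

Z is at the origin; ZM is horizontal with |ZM| = 54.9 and M in +x, so M = (54.9, 0). ZQ runs at 98.4° with |ZQ| = 25.7, so Q = (-3.7543, 25.424). L is determined by |QL| = 48.0 and |LM| = 27.7 together: it lies at the intersection of circle(Q, 48.0) and circle(M, 27.7). With |QM| = 63.928, the foot of the radical line on QM is 43.983 from Q and the perpendicular offset is √(48.0² − 43.983²) = 19.222. Taking the right-of-QM solution: L = (28.956, -9.7048).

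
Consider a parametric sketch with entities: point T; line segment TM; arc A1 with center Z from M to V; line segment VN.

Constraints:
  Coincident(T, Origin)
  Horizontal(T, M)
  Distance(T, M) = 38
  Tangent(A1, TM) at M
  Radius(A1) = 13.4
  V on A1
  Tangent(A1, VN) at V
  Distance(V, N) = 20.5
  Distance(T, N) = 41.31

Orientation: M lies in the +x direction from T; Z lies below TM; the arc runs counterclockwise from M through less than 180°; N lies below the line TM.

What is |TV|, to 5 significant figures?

27.858

Checks: |ZV| = 13.40 ✓; ∠(ZV, VN) = 90.00° ✓; |VN| = 20.50 ✓; |TN| = 41.31 ✓.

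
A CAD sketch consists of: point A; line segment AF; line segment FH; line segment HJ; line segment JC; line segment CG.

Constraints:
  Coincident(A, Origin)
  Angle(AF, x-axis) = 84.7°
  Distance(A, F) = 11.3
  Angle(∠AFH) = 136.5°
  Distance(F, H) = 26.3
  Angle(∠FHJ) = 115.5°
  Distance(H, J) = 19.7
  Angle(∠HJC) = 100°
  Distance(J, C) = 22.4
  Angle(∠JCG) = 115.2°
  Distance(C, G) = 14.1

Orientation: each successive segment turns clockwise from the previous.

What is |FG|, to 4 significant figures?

24.26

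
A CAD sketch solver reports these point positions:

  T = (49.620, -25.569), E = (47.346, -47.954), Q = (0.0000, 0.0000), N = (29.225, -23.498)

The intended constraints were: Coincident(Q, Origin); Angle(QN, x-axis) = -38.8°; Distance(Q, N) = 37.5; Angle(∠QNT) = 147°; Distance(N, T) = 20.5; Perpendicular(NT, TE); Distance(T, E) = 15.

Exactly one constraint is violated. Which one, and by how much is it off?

Distance(T, E) = 15 — off by 7.50.

Q = (0.00, 0.00) ✓; QN at -38.80° ✓; |QN| = 37.50 ✓; ∠QNT = 147.0° ✓; |NT| = 20.50 ✓; ∠(NT, TE) = 90.00° ✓; |TE| = 22.50 ✗.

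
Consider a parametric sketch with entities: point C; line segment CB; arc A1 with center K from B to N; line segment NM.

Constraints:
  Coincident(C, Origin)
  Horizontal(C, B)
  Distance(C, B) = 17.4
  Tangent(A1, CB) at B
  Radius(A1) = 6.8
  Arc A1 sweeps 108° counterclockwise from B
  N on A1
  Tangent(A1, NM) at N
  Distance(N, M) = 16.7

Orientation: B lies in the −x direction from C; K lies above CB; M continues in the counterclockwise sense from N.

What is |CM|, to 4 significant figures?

29.55

C is at the origin; CB is horizontal with |CB| = 17.4 and B on the −x side, so B = (-17.40, 0.000). A1 meets CB tangentially, so KB is at right angles to CB, so K = B + (0, 6.8) = (-17.40, 6.800). On A1, B sits at bearing -90° from K; a 108° counterclockwise sweep puts N at bearing 18°, so N = K + 6.8·(cos 18°, sin 18°) = (-10.93, 8.901). Since A1 is tangent to NM there, KN ⟂ NM, so NM runs along (−sin 18°, cos 18°); with |NM| = 16.7, M = (-16.09, 24.78). Then |CM| = |M − C| = 29.55.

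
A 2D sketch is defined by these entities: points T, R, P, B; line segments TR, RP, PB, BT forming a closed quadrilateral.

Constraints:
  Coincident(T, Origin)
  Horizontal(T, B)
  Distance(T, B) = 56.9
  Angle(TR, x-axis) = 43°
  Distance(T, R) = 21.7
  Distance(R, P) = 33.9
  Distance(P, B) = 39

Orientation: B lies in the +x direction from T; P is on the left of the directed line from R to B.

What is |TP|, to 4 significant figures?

55.57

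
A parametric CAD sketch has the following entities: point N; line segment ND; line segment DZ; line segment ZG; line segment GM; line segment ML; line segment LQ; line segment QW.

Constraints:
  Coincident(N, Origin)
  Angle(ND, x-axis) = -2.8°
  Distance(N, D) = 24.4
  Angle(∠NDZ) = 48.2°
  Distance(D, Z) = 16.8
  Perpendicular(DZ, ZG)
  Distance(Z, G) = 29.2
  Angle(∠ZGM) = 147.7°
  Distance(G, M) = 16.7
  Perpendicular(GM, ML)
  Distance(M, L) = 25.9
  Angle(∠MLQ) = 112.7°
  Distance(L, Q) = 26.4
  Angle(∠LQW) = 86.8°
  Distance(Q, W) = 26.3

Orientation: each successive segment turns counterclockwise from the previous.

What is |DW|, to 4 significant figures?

18.52

N is at the origin; ND runs at -2.8° with length 24.4, so D = (24.37, -1.192). ∠NDZ = 48.2° gives DZ at 129.0° from the x-axis; with |DZ| = 16.8, Z = (13.80, 11.86). DZ ⟂ ZG, so ZG runs at -141.0°; with |ZG| = 29.2, G = (-8.894, -6.512). ∠ZGM = 147.7° gives GM at -108.7° from the x-axis; with |GM| = 16.7, M = (-14.25, -22.33). GM is perpendicular to ML, so ML runs at -18.70°; with |ML| = 25.9, L = (10.28, -30.63). ∠MLQ = 112.7° gives LQ at 48.60° from the x-axis; with |LQ| = 26.4, Q = (27.74, -10.83). ∠LQW = 86.8° gives QW at 141.8° from the x-axis; with |QW| = 26.3, W = (7.075, 5.433). Then |DW| = |W − D| = 18.52.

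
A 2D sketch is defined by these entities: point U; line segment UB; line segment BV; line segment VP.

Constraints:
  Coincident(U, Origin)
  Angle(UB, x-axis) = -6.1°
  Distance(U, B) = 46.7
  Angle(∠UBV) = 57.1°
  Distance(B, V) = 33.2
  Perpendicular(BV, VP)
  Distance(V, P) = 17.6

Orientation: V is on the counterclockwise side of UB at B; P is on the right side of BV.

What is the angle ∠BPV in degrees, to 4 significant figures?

62.07°

∠UBV = 57.1°, so BV runs at -6.1° + (180° − 57.1°) = 116.8° from the x-axis; with |BV| = 33.2, V = B + 33.2·(cos 116.8°, sin 116.8°) = (31.47, 24.67). The perpendicularity gives VP at right angles to BV; with |VP| = 17.6 on the right of BV, P = V + 17.6·(0.8926, 0.4509) = (47.18, 32.61). Then cos ∠BPV = PB·PV / (|PB||PV|), giving 62.07°.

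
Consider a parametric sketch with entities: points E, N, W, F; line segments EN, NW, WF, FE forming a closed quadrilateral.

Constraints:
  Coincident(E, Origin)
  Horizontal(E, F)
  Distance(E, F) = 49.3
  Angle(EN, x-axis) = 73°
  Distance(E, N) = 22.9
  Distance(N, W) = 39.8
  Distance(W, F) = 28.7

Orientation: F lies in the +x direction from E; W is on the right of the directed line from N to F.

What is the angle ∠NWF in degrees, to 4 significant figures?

87.17°

Checks: |NW| = 39.80 ✓; |WF| = 28.70 ✓.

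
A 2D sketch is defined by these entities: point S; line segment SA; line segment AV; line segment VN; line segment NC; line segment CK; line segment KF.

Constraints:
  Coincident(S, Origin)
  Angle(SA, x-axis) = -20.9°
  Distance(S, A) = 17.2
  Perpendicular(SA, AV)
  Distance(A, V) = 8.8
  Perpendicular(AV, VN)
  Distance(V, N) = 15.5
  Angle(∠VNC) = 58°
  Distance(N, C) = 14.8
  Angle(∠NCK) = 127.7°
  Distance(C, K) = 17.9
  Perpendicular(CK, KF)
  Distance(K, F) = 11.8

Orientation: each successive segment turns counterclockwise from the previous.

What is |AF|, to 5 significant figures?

12.918

S is at the origin; SA runs at -20.9° with length 17.2, so A = (16.068, -6.1359). SA is perpendicular to AV, so AV runs at 69.100°; with |AV| = 8.8, V = (19.208, 2.0851). AV is perpendicular to VN, so VN runs at 159.10°; with |VN| = 15.5, N = (4.7274, 7.6145). ∠VNC = 58.0° gives NC at -78.900° from the x-axis; with |NC| = 14.8, C = (7.5768, -6.9086). ∠NCK = 127.7° gives CK at -26.600° from the x-axis; with |CK| = 17.9, K = (23.582, -14.923). CK is perpendicular to KF, so KF runs at 63.400°; with |KF| = 11.8, F = (28.866, -4.3725). Then |AF| = |F − A| = 12.918.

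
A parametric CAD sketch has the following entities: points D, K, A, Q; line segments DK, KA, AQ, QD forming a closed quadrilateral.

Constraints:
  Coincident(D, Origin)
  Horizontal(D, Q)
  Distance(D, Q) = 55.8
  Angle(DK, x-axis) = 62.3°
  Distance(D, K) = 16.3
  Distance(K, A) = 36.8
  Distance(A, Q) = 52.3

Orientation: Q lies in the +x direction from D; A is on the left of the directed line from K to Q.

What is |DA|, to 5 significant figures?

53.014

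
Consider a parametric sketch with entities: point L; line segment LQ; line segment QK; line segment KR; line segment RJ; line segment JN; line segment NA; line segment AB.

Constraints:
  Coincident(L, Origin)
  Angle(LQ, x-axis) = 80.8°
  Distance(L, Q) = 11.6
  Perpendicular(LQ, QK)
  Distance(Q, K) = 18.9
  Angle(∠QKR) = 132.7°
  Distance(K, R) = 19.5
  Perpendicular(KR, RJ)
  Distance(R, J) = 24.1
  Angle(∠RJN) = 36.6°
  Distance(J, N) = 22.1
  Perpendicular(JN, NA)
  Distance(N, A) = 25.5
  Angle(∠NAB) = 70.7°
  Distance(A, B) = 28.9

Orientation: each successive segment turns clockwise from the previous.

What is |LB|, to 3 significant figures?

39.8

L is at the origin; LQ runs at 80.8° with length 11.6, so Q = (1.85, 11.5). LQ is perpendicular to QK, so QK runs at -9.20°; with |QK| = 18.9, K = (20.5, 8.43). ∠QKR = 132.7° gives KR at -56.5° from the x-axis; with |KR| = 19.5, R = (31.3, -7.83). The perpendicularity gives RJ at right angles to KR, so RJ runs at -146°; with |RJ| = 24.1, J = (11.2, -21.1). ∠RJN = 36.6° gives JN at 70.1° from the x-axis; with |JN| = 22.1, N = (18.7, -0.353). JN ⟂ NA, so NA runs at -19.9°; with |NA| = 25.5, A = (42.7, -9.03). ∠NAB = 70.7° gives AB at -129° from the x-axis; with |AB| = 28.9, B = (24.4, -31.4). Then |LB| = |B − L| = 39.8.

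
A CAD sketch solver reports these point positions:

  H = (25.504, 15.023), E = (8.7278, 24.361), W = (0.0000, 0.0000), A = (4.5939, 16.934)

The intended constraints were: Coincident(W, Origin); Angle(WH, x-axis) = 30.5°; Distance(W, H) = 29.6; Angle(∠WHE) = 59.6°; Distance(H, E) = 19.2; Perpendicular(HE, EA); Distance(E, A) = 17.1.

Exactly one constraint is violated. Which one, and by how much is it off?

Distance(E, A) = 17.1 — off by 8.60.

W = (0.00, 0.00) ✓; WH at 30.50° ✓; |WH| = 29.60 ✓; ∠WHE = 59.60° ✓; |HE| = 19.20 ✓; ∠(HE, EA) = 90.00° ✓; |EA| = 8.500 ✗.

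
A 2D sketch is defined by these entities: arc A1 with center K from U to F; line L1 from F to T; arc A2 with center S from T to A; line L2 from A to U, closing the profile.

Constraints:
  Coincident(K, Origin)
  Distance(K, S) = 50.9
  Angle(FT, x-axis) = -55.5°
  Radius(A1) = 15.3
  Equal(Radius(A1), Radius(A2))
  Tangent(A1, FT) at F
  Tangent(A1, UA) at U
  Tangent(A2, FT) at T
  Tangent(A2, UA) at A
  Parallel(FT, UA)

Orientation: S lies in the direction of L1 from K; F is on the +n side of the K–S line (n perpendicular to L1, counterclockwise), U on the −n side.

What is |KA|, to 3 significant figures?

53.1

Tangency of A1 to both parallel lines with radius 15.3 puts F and U at K ± 15.3·n: F = (12.6, 8.67), U = (-12.6, -8.67). Equal radii place T and A the same way about S: T = S + 15.3·n = (41.4, -33.3), A = S − 15.3·n = (16.2, -50.6). Then |KA| = |A − K| = 53.1.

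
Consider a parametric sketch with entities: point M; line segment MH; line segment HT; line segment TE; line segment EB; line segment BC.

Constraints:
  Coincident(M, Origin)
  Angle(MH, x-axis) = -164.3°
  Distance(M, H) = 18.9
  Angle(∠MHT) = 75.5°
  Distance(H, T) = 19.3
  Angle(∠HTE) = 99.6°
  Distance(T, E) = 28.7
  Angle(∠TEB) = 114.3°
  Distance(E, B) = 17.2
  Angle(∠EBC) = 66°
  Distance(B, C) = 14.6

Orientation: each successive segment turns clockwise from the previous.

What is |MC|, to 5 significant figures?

5.8090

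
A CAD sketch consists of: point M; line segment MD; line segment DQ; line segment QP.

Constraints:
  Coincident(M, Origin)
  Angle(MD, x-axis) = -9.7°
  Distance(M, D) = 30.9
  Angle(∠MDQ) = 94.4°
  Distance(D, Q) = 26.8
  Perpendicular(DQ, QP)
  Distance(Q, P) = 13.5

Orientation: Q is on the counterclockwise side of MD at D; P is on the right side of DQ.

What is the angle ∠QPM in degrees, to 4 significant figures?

33.36°

∠MDQ = 94.4°, so DQ runs at -9.7° + (180° − 94.4°) = 75.90° from the x-axis; with |DQ| = 26.8, Q = D + 26.8·(cos 75.90°, sin 75.90°) = (36.99, 20.79). The perpendicularity gives QP at right angles to DQ; with |QP| = 13.5 on the right of DQ, P = Q + 13.5·(0.9699, -0.2436) = (50.08, 17.50). Then cos ∠QPM = PQ·PM / (|PQ||PM|), giving 33.36°.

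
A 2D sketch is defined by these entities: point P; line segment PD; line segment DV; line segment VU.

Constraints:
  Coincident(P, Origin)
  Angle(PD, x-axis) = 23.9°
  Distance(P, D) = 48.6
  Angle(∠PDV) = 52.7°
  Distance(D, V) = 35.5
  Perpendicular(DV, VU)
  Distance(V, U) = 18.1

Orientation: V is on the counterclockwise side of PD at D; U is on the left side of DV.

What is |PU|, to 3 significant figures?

21.4

P is at the origin; PD runs at 23.9° with length 48.6, so D = 48.6·(cos 23.9°, sin 23.9°) = (44.4, 19.7). ∠PDV = 52.7°, so DV runs at 23.9° + (180° − 52.7°) = 151° from the x-axis; with |DV| = 35.5, V = D + 35.5·(cos 151°, sin 151°) = (13.3, 36.8). The perpendicularity gives VU at right angles to DV; with |VU| = 18.1 on the left of DV, U = V + 18.1·(-0.482, -0.876) = (4.60, 20.9). Then |PU| = |U − P| = 21.4.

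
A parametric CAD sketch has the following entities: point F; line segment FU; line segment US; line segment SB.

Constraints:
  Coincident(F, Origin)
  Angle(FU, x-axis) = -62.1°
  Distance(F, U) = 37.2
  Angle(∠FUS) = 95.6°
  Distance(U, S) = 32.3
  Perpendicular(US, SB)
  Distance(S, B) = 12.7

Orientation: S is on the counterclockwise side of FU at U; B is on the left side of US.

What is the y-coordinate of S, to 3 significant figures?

-20.6

F is at the origin; FU runs at -62.1° with length 37.2, so U = 37.2·(cos -62.1°, sin -62.1°) = (17.4, -32.9). ∠FUS = 95.6°, so US runs at -62.1° + (180° − 95.6°) = 22.3° from the x-axis; with |US| = 32.3, S = U + 32.3·(cos 22.3°, sin 22.3°) = (47.3, -20.6). So S.y = -20.6.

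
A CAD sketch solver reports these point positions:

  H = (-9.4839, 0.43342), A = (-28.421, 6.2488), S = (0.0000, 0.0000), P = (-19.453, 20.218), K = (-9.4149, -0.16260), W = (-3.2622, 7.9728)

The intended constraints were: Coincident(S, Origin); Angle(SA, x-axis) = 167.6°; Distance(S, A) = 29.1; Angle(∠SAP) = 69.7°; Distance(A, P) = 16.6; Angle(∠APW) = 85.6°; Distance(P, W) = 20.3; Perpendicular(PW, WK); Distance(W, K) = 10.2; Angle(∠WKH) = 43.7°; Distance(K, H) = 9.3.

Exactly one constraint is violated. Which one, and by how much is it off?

Distance(K, H) = 9.3 — off by 8.70.

S = (0.00, 0.00) ✓; SA at 167.6° ✓; |SA| = 29.10 ✓; ∠SAP = 69.70° ✓; |AP| = 16.60 ✓; ∠APW = 85.60° ✓; |PW| = 20.30 ✓; ∠(PW, WK) = 90.00° ✓; |WK| = 10.20 ✓; ∠WKH = 43.70° ✓; |KH| = 0.6000 ✗.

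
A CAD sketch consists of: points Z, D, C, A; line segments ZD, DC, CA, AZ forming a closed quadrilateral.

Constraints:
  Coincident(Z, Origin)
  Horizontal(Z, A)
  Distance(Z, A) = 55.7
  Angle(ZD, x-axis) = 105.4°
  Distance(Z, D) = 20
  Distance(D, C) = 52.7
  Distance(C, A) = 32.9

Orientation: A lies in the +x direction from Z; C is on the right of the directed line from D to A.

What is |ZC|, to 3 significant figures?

35.9

Z is at the origin; Z and A share the same y with |ZA| = 55.7 and A in +x, so A = (55.7, 0). ZD runs at 105.4° with |ZD| = 20.0, so D = (-5.31, 19.3). C is determined by |DC| = 52.7 and |CA| = 32.9 together: it lies at the intersection of circle(D, 52.7) and circle(A, 32.9). With |DA| = 64.0, the foot of the radical line on DA is 45.2 from D and the perpendicular offset is √(52.7² − 45.2²) = 27.0. Taking the right-of-DA solution: C = (29.7, -20.1).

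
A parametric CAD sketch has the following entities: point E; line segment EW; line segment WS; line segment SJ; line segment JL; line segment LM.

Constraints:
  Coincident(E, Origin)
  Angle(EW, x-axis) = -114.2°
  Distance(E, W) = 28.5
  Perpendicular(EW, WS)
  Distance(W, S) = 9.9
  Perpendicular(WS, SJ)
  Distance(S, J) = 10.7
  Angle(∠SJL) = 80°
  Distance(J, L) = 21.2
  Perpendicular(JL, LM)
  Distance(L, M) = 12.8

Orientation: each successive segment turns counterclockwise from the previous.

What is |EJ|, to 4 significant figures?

20.37

E is at the origin; EW runs at -114.2° with length 28.5, so W = (-11.68, -26.00). EW is perpendicular to WS, so WS runs at -24.20°; with |WS| = 9.9, S = (-2.653, -30.05). The perpendicularity gives SJ at right angles to WS, so SJ runs at 65.80°; with |SJ| = 10.7, J = (1.733, -20.29). Then |EJ| = |J − E| = 20.37.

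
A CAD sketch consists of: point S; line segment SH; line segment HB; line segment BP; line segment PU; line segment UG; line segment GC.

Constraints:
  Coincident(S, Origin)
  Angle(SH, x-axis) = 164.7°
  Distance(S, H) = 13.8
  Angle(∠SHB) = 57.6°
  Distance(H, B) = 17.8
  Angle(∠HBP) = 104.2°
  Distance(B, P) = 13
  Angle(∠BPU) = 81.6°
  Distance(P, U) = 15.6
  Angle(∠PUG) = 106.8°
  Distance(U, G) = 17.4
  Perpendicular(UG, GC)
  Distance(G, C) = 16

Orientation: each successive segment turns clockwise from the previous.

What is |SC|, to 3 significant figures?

20.6

S is at the origin; SH runs at 164.7° with length 13.8, so H = (-13.3, 3.64). ∠SHB = 57.6° gives HB at 42.3° from the x-axis; with |HB| = 17.8, B = (-0.145, 15.6). ∠HBP = 104.2° gives BP at -33.5° from the x-axis; with |BP| = 13.0, P = (10.7, 8.45). ∠BPU = 81.6° gives PU at -132° from the x-axis; with |PU| = 15.6, U = (0.277, -3.17). ∠PUG = 106.8° gives UG at 155° from the x-axis; with |UG| = 17.4, G = (-15.5, 4.22). UG ⟂ GC, so GC runs at 64.9°; with |GC| = 16.0, C = (-8.69, 18.7). Then |SC| = |C − S| = 20.6.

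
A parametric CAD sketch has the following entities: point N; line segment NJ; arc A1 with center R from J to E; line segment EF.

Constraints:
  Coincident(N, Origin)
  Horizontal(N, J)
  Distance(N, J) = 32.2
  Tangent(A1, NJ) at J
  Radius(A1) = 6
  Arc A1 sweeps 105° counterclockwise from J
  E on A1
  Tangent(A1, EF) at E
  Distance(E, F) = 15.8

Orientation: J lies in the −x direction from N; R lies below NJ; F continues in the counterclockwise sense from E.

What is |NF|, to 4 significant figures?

40.87

N is at the origin; N and J share the same y with |NJ| = 32.2 and J on the −x side, so J = (-32.20, 0.000). Since A1 is tangent to NJ there, RJ ⟂ NJ, so R = J + (0, -6) = (-32.20, -6.000). On A1, J sits at bearing 90° from R; a 105° counterclockwise sweep puts E at bearing 195°, so E = R + 6.0·(cos 195°, sin 195°) = (-38.00, -7.553). A1 meets EF tangentially, so RE is at right angles to EF, so EF runs along (−sin 195°, cos 195°); with |EF| = 15.8, F = (-33.91, -22.81). Then |NF| = |F − N| = 40.87.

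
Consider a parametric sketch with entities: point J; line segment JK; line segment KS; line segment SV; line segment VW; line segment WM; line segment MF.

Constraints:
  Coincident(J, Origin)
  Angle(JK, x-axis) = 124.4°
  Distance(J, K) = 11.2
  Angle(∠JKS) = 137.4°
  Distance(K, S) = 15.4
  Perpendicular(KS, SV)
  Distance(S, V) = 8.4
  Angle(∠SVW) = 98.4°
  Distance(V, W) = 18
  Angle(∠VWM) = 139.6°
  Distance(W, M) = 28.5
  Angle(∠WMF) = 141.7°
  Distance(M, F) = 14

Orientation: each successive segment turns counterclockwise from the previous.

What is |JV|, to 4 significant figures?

23.66

J is at the origin; JK runs at 124.4° with length 11.2, so K = (-6.328, 9.241). ∠JKS = 137.4° gives KS at 167.0° from the x-axis; with |KS| = 15.4, S = (-21.33, 12.71). The perpendicularity gives SV at right angles to KS, so SV runs at -103.0°; with |SV| = 8.4, V = (-23.22, 4.521). Then |JV| = |V − J| = 23.66.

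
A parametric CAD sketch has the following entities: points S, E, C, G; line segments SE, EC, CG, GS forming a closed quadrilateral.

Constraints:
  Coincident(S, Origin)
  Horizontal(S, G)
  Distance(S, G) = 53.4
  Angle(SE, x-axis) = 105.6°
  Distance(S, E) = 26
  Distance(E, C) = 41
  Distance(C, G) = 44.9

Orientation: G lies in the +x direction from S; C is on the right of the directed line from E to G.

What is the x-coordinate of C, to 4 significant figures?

10.19

Checks: S = (0.00, 0.00) ✓; |EC| = 41.00 ✓; |CG| = 44.90 ✓.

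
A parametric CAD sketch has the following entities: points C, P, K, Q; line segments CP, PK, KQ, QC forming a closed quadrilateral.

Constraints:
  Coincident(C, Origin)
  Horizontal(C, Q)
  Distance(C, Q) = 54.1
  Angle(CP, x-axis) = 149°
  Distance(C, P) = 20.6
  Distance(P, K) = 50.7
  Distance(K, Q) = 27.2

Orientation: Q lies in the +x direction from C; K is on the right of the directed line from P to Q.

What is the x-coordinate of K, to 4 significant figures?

28.74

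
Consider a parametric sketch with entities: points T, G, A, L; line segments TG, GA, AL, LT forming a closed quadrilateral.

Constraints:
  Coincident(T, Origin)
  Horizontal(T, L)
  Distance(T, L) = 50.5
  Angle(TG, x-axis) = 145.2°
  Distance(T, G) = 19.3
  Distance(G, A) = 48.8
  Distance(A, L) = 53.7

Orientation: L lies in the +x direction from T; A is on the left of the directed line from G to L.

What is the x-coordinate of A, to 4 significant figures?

19.96

Checks: TG at 145.2° ✓; |GA| = 48.80 ✓; |AL| = 53.70 ✓.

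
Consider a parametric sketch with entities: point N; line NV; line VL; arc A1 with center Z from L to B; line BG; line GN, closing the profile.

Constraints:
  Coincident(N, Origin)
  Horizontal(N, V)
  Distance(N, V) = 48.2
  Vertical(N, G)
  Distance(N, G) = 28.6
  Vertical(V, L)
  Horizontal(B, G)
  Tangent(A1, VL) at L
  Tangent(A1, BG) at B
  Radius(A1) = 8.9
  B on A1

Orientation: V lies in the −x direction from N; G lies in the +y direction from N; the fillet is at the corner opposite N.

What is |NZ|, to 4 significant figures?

43.96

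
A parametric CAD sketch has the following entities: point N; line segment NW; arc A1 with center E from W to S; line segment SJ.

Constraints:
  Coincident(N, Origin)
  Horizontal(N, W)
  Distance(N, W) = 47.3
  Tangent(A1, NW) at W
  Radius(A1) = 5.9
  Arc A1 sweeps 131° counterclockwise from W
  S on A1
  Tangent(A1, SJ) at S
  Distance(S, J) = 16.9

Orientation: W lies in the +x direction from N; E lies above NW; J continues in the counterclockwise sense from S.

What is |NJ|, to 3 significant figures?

46.5

N is at the origin; N and W share the same y with |NW| = 47.3 and W on the +x side, so W = (47.3, 0.00). A1 meets NW tangentially, so EW is at right angles to NW, so E = W + (0, 5.9) = (47.3, 5.90). On A1, W sits at bearing -90° from E; a 131° counterclockwise sweep puts S at bearing 41°, so S = E + 5.9·(cos 41°, sin 41°) = (51.8, 9.77). Tangency of A1 to SJ means the radius ES is perpendicular to SJ, so SJ runs along (−sin 41°, cos 41°); with |SJ| = 16.9, J = (40.7, 22.5). Then |NJ| = |J − N| = 46.5.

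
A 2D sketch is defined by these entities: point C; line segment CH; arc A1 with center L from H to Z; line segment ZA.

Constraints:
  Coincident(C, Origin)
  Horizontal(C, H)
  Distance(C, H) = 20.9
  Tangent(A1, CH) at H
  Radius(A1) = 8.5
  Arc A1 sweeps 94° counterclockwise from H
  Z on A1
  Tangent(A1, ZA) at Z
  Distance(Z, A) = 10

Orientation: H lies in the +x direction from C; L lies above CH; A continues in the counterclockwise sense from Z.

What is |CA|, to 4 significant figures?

34.44

C is at the origin; CH is horizontal with |CH| = 20.9 and H on the +x side, so H = (20.90, 0.000). A1 meets CH tangentially, so LH is at right angles to CH, so L = H + (0, 8.5) = (20.90, 8.500). On A1, H sits at bearing -90° from L; a 94° counterclockwise sweep puts Z at bearing 4°, so Z = L + 8.5·(cos 4°, sin 4°) = (29.38, 9.093). The tangent condition forces LZ to be normal to ZA, so ZA runs along (−sin 4°, cos 4°); with |ZA| = 10.0, A = (28.68, 19.07). Then |CA| = |A − C| = 34.44.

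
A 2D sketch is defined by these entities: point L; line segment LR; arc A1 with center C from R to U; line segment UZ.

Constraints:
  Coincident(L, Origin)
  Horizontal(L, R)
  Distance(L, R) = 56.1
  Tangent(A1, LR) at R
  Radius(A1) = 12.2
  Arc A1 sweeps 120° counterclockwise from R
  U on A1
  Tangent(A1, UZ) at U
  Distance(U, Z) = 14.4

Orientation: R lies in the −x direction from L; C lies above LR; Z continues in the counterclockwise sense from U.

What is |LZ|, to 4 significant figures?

61.06

L is at the origin; LR is horizontal with |LR| = 56.1 and R on the −x side, so R = (-56.10, 0.000). A1 meets LR tangentially, so CR is at right angles to LR, so C = R + (0, 12.2) = (-56.10, 12.20). On A1, R sits at bearing -90° from C; a 120° counterclockwise sweep puts U at bearing 30°, so U = C + 12.2·(cos 30°, sin 30°) = (-45.53, 18.30). Tangency of A1 to UZ means the radius CU is perpendicular to UZ, so UZ runs along (−sin 30°, cos 30°); with |UZ| = 14.4, Z = (-52.73, 30.77). Then |LZ| = |Z − L| = 61.06.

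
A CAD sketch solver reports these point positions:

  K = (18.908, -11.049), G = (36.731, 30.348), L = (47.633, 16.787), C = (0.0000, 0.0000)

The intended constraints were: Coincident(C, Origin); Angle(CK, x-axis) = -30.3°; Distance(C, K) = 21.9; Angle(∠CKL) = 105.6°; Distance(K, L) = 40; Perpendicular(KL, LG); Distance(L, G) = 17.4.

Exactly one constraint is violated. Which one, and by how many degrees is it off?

Perpendicular(KL, LG) — off by 5.30°.

C = (0.00, 0.00) ✓; CK at -30.30° ✓; |CK| = 21.90 ✓; ∠CKL = 105.6° ✓; |KL| = 40.00 ✓; ∠(KL, LG) = 84.70° ✗; |LG| = 17.40 ✓.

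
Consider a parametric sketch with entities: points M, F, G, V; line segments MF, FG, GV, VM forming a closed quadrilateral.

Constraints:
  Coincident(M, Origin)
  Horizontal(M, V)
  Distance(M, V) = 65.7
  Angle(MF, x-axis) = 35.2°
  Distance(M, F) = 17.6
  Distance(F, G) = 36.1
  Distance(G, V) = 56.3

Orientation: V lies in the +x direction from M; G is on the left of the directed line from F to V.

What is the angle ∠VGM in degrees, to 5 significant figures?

74.532°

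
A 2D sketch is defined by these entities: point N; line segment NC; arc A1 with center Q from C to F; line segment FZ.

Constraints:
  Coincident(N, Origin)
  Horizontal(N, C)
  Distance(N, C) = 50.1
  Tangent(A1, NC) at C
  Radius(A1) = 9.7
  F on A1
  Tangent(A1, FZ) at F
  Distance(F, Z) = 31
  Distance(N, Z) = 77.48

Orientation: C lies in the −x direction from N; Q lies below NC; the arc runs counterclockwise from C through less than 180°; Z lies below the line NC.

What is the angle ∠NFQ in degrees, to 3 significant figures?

23.3°

N is at the origin; N and C share the same y with |NC| = 50.1 and C on the −x side, so C = (-50.1, 0.00). Since A1 is tangent to NC there, QC ⟂ NC, so Q = C + (0, -9.7) = (-50.1, -9.70). Since QF ⟂ FZ (tangency), |QZ| = √(9.7² + 31.0²) = 32.5 regardless of where F sits on A1. So Z lies on both circle(N, 77.48) and circle(Q, 32.5); the below-NC intersection is Z = (-68.3, -36.6). F is the foot of the tangent from Z: F = (-59.4, -6.92).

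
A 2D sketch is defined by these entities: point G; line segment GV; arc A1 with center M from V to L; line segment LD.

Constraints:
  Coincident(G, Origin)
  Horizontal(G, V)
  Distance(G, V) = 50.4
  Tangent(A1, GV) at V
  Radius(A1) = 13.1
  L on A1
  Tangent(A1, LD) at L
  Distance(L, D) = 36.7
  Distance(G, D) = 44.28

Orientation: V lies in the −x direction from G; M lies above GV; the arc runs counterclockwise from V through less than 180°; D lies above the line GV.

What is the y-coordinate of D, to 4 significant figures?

38.88

Checks: |GV| = 50.40 ✓; |ML| = 13.10 ✓; ∠(ML, LD) = 90.00° ✓; |LD| = 36.70 ✓; |GD| = 44.28 ✓.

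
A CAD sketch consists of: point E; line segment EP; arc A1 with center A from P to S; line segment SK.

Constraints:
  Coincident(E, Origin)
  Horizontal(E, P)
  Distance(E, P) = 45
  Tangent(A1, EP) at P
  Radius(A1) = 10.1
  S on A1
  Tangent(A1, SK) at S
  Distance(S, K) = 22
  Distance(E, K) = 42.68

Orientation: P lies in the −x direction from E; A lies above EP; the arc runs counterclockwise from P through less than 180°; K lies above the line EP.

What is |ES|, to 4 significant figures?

36.02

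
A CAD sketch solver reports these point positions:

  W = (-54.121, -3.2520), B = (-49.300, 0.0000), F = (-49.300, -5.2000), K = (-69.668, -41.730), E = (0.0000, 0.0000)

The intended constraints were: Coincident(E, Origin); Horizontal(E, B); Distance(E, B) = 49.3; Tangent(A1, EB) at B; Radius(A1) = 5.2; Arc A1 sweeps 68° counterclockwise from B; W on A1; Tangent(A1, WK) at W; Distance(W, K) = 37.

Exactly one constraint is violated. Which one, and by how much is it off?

Distance(W, K) = 37 — off by 4.50.

E = (0.00, 0.00) ✓; E.y = 0.00, B.y = 0.00 ✓; |EB| = 49.30 ✓; ∠(FB, BE) = 90.00° ✓; |FB| = 5.200 ✓; bearing(F→W) − bearing(F→B) = 68.00° ✓; |FW| = 5.200 ✓; ∠(FW, WK) = 90.00° ✓; |WK| = 41.50 ✗.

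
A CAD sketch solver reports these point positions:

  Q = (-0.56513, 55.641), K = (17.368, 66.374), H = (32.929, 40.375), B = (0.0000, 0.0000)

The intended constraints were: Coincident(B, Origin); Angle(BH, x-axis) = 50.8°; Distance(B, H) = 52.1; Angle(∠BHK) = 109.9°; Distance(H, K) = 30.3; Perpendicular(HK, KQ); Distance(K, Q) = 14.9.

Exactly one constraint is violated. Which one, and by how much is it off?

Distance(K, Q) = 14.9 — off by 6.00.

B = (0.00, 0.00) ✓; BH at 50.80° ✓; |BH| = 52.10 ✓; ∠BHK = 109.9° ✓; |HK| = 30.30 ✓; ∠(HK, KQ) = 90.00° ✓; |KQ| = 20.90 ✗.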